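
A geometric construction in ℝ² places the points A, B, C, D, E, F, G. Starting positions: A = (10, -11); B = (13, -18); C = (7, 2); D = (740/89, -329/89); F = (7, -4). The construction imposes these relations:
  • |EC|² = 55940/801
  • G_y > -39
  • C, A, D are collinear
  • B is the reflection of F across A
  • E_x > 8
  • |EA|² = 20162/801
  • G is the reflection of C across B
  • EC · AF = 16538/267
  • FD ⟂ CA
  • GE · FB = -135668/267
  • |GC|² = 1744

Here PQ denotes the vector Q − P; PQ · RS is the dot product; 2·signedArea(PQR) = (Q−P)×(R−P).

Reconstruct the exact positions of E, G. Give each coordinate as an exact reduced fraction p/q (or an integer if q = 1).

1. E_x = 751/89  [line 3·x + -7·y + -18407/267 = 0 ∩ |EA|² = 20162/801]
2. E_y = -1664/267  [line 3·x + -7·y + -18407/267 = 0 ∩ |EA|² = 20162/801]
   → E = (751/89, -1664/267)
3. G_x = 19  [G is the reflection of C across B]
4. G_y = -38  [G is the reflection of C across B]
   → G = (19, -38)

E = (751/89, -1664/267)
G = (19, -38)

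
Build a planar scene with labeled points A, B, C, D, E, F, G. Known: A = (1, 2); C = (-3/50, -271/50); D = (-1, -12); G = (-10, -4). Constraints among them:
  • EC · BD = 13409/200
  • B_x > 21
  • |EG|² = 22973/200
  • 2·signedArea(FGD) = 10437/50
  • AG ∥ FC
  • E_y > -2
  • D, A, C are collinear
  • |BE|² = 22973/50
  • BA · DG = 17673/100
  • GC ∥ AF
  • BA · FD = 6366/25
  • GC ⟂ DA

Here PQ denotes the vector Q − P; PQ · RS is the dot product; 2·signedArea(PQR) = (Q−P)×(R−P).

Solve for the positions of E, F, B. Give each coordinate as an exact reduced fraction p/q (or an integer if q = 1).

B = (2141/100, 287/100)
E = (47/100, -171/100)
F = (547/50, 29/50)

1. F_x = 547/50  [AG ∥ FC ∩ GC ∥ AF]
2. F_y = 29/50  [AG ∥ FC ∩ GC ∥ AF]
   → F = (547/50, 29/50)
3. B_x = 2141/100  [BA · DG = 17673/100 ∩ BA · FD = 6366/25]
4. B_y = 287/100  [BA · DG = 17673/100 ∩ BA · FD = 6366/25]
   → B = (2141/100, 287/100)
5. E_x = 47/100  [line 2241/100·x + 1487/100·y + 2979/200 = 0 ∩ |BE|² = 22973/50]
6. E_y = -171/100  [line 2241/100·x + 1487/100·y + 2979/200 = 0 ∩ |BE|² = 22973/50]
   → E = (47/100, -171/100)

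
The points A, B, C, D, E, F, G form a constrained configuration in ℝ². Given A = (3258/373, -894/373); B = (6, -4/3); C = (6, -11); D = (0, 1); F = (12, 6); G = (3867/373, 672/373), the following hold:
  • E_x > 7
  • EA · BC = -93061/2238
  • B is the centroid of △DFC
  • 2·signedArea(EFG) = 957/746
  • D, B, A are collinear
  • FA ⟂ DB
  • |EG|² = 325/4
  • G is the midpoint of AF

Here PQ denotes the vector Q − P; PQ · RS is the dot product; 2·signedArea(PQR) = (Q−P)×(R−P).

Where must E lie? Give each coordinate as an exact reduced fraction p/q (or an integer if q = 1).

E = (2748/373, -4997/746)

1. E_x = 2748/373  [EA · BC = -93061/2238 ∩ 2·signedArea(EFG) = 957/746]
2. E_y = -4997/746  [EA · BC = -93061/2238 ∩ 2·signedArea(EFG) = 957/746]
   → E = (2748/373, -4997/746)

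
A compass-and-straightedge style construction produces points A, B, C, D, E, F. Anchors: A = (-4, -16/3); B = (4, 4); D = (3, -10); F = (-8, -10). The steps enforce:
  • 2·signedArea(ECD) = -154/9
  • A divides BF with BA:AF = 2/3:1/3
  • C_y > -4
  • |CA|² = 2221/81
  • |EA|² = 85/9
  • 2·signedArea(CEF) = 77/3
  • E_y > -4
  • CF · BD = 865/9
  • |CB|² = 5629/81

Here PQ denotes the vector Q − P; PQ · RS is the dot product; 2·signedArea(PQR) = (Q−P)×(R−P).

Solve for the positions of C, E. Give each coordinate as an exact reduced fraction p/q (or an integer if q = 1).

C = (1, -34/9)
E = (-2, -3)

1. C_x = 1  [line 1·x + 14·y + 467/9 = 0 ∩ |CB|² = 5629/81]
2. C_y = -34/9  [line 1·x + 14·y + 467/9 = 0 ∩ |CB|² = 5629/81]
   → C = (1, -34/9)
3. E_x = -2  [2·signedArea(CEF) = 77/3 ∩ 2·signedArea(ECD) = -154/9]
4. E_y = -3  [2·signedArea(CEF) = 77/3 ∩ 2·signedArea(ECD) = -154/9]
   → E = (-2, -3)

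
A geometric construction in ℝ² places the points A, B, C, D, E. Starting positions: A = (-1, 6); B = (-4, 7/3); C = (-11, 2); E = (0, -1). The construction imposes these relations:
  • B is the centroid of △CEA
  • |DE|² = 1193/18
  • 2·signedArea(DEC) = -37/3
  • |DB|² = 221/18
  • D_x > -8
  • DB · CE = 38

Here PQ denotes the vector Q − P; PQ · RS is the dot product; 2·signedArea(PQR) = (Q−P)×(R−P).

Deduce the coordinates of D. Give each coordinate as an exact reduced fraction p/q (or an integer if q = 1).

1. D_x = -15/2  [2·signedArea(DEC) = -37/3 ∩ DB · CE = 38]
2. D_y = 13/6  [2·signedArea(DEC) = -37/3 ∩ DB · CE = 38]
   → D = (-15/2, 13/6)

D = (-15/2, 13/6)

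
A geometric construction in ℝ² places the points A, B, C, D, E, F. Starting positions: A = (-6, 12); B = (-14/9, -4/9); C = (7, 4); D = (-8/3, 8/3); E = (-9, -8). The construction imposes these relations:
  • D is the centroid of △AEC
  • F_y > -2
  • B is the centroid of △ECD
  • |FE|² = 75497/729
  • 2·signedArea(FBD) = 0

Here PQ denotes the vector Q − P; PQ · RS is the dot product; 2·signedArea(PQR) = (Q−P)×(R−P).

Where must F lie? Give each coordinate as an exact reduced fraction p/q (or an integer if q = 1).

1. F_x = -32/27  [line -28/9·x + -10/9·y + -16/3 = 0 ∩ |FE|² = 75497/729]
2. F_y = -40/27  [line -28/9·x + -10/9·y + -16/3 = 0 ∩ |FE|² = 75497/729]
   → F = (-32/27, -40/27)

F = (-32/27, -40/27)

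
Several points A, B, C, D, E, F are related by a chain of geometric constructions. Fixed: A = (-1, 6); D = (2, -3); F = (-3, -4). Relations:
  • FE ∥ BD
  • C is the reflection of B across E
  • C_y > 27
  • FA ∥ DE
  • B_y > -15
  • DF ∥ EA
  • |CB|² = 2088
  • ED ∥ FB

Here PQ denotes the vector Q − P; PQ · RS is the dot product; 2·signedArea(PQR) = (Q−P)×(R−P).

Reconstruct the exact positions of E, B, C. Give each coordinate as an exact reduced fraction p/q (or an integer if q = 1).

B = (-5, -14)
C = (13, 28)
E = (4, 7)

1. E_x = 4  [DF ∥ EA ∩ FA ∥ DE]
2. E_y = 7  [DF ∥ EA ∩ FA ∥ DE]
   → E = (4, 7)
3. B_x = -5  [FE ∥ BD ∩ ED ∥ FB]
4. B_y = -14  [FE ∥ BD ∩ ED ∥ FB]
   → B = (-5, -14)
5. C_x = 13  [C is the reflection of B across E]
6. C_y = 28  [C is the reflection of B across E]
   → C = (13, 28)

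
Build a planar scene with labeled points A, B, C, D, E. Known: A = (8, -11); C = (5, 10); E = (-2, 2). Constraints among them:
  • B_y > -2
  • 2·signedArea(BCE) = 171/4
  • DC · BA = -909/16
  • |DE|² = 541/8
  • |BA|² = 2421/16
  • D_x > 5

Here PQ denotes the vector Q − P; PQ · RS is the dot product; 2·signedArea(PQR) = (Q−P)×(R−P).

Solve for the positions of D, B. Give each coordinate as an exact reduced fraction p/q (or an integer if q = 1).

1. B_x = 1/2  [line 8·x + -7·y + -51/4 = 0 ∩ |BA|² = 2421/16]
2. B_y = -5/4  [line 8·x + -7·y + -51/4 = 0 ∩ |BA|² = 2421/16]
   → B = (1/2, -5/4)
3. D_x = 23/4  [line -15/2·x + 39/4·y + -51/16 = 0 ∩ |DE|² = 541/8]
4. D_y = 19/4  [line -15/2·x + 39/4·y + -51/16 = 0 ∩ |DE|² = 541/8]
   → D = (23/4, 19/4)

B = (1/2, -5/4)
D = (23/4, 19/4)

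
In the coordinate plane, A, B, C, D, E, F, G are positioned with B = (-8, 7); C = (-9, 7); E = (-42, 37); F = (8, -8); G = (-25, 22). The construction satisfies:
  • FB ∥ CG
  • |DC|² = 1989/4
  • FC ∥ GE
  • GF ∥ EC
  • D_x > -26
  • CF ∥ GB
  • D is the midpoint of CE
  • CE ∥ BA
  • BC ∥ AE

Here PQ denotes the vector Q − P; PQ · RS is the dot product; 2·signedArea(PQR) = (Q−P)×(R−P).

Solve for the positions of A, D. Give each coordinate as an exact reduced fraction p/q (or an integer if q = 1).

A = (-41, 37)
D = (-51/2, 22)

1. A_x = -41  [BC ∥ AE ∩ CE ∥ BA]
2. A_y = 37  [BC ∥ AE ∩ CE ∥ BA]
   → A = (-41, 37)
3. D_x = -51/2  [D is the midpoint of CE]
4. D_y = 22  [D is the midpoint of CE]
   → D = (-51/2, 22)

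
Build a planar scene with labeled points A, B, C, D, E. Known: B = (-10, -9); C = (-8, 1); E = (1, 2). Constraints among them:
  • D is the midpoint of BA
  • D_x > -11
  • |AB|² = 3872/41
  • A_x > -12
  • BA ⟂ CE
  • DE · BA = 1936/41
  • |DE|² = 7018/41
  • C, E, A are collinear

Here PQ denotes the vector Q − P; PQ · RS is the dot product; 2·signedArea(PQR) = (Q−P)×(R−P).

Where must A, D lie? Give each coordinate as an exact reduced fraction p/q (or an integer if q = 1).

A = (-454/41, 27/41)
D = (-432/41, -171/41)

1. A_x = -454/41  [C, E, A are collinear ∩ BA ⟂ CE]
2. A_y = 27/41  [C, E, A are collinear ∩ BA ⟂ CE]
   → A = (-454/41, 27/41)
3. D_x = -432/41  [D is the midpoint of BA]
4. D_y = -171/41  [D is the midpoint of BA]
   → D = (-432/41, -171/41)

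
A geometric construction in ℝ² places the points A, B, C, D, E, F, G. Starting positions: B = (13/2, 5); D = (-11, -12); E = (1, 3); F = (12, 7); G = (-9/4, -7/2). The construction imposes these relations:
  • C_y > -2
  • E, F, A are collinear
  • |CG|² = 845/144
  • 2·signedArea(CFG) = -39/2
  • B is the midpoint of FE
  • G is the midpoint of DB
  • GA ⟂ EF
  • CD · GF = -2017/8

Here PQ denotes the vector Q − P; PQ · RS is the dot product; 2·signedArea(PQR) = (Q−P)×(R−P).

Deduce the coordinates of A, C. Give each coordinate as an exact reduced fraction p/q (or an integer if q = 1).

1. A_x = -2169/548  [E, F, A are collinear ∩ GA ⟂ EF]
2. A_y = 164/137  [E, F, A are collinear ∩ GA ⟂ EF]
   → A = (-2169/548, 164/137)
3. C_x = -7/6  [CD · GF = -2017/8 ∩ 2·signedArea(CFG) = -39/2]
4. C_y = -4/3  [CD · GF = -2017/8 ∩ 2·signedArea(CFG) = -39/2]
   → C = (-7/6, -4/3)

A = (-2169/548, 164/137)
C = (-7/6, -4/3)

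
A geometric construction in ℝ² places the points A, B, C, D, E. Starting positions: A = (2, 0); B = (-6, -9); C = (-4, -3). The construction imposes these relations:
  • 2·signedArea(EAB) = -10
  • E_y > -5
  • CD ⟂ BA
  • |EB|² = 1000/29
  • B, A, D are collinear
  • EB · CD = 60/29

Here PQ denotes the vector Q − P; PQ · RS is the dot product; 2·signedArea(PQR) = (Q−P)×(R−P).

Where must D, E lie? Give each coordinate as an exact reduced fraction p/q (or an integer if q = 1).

1. D_x = -62/29  [B, A, D are collinear ∩ CD ⟂ BA]
2. D_y = -135/29  [B, A, D are collinear ∩ CD ⟂ BA]
   → D = (-62/29, -135/29)
3. E_x = -80/29  [line 9·x + -8·y + -8 = 0 ∩ |EB|² = 1000/29]
4. E_y = -119/29  [line 9·x + -8·y + -8 = 0 ∩ |EB|² = 1000/29]
   → E = (-80/29, -119/29)

D = (-62/29, -135/29)
E = (-80/29, -119/29)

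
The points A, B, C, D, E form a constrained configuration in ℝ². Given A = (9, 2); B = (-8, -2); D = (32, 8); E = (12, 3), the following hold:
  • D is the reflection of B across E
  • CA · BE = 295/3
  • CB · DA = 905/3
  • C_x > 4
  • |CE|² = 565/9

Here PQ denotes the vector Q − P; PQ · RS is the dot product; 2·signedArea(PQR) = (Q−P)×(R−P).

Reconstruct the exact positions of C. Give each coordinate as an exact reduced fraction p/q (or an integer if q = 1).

1. C_x = 13/3  [CB · DA = 905/3 ∩ CA · BE = 295/3]
2. C_y = 1  [CB · DA = 905/3 ∩ CA · BE = 295/3]
   → C = (13/3, 1)

C = (13/3, 1)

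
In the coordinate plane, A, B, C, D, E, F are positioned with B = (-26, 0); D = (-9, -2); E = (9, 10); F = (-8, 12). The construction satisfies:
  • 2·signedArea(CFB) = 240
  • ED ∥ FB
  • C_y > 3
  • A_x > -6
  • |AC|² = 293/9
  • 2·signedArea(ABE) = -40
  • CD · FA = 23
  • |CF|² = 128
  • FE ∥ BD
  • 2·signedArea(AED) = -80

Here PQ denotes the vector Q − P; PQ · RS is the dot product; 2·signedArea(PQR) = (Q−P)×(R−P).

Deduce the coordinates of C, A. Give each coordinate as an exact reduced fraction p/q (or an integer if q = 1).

A = (-17/3, 14/3)
C = (0, 4)

1. C_x = 0  [line 12·x + -18·y + 72 = 0 ∩ |CF|² = 128]
2. C_y = 4  [line 12·x + -18·y + 72 = 0 ∩ |CF|² = 128]
   → C = (0, 4)
3. A_x = -17/3  [2·signedArea(ABE) = -40 ∩ CD · FA = 23]
4. A_y = 14/3  [2·signedArea(ABE) = -40 ∩ CD · FA = 23]
   → A = (-17/3, 14/3)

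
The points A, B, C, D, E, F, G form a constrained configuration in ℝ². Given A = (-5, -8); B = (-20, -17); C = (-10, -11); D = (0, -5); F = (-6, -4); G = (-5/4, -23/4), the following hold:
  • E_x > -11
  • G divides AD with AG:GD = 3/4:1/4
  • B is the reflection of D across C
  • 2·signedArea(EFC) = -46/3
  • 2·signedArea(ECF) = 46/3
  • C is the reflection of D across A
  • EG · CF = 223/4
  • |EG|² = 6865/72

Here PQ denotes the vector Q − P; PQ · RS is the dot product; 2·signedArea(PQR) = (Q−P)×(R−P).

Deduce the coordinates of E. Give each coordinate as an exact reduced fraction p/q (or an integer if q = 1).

E = (-32/3, -25/3)

1. E_x = -32/3  [2·signedArea(EFC) = -46/3 ∩ EG · CF = 223/4]
2. E_y = -25/3  [2·signedArea(EFC) = -46/3 ∩ EG · CF = 223/4]
   → E = (-32/3, -25/3)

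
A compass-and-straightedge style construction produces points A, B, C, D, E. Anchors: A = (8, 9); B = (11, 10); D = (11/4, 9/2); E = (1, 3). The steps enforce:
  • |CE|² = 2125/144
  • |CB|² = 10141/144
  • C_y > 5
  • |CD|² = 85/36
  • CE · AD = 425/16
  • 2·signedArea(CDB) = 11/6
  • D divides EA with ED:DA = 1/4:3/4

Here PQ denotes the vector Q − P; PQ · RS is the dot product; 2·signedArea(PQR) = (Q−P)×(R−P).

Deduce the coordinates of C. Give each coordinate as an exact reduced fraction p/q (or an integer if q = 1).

1. C_x = 47/12  [2·signedArea(CDB) = 11/6 ∩ CE · AD = 425/16]
2. C_y = 11/2  [2·signedArea(CDB) = 11/6 ∩ CE · AD = 425/16]
   → C = (47/12, 11/2)

C = (47/12, 11/2)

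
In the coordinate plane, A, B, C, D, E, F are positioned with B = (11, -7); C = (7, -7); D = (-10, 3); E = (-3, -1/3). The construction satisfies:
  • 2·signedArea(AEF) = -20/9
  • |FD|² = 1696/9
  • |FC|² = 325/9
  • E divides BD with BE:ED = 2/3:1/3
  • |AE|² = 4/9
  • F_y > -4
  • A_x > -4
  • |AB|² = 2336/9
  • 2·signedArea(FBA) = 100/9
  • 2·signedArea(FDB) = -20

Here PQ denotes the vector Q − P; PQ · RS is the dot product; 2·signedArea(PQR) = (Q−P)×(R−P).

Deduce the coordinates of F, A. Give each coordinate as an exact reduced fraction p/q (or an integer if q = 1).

1. F_x = 2  [line 10·x + 21·y + 57 = 0 ∩ |FC|² = 325/9]
2. F_y = -11/3  [line 10·x + 21·y + 57 = 0 ∩ |FC|² = 325/9]
   → F = (2, -11/3)
3. A_x = -11/3  [2·signedArea(AEF) = -20/9 ∩ 2·signedArea(FBA) = 100/9]
4. A_y = -1/3  [2·signedArea(AEF) = -20/9 ∩ 2·signedArea(FBA) = 100/9]
   → A = (-11/3, -1/3)

A = (-11/3, -1/3)
F = (2, -11/3)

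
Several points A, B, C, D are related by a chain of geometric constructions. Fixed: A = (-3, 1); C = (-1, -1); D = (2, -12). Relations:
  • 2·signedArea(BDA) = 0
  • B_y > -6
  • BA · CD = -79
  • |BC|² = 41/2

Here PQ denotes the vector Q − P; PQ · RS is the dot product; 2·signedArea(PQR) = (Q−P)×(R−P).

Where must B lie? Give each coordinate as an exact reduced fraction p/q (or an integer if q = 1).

1. B_x = -1/2  [2·signedArea(BDA) = 0 ∩ BA · CD = -79]
2. B_y = -11/2  [2·signedArea(BDA) = 0 ∩ BA · CD = -79]
   → B = (-1/2, -11/2)

B = (-1/2, -11/2)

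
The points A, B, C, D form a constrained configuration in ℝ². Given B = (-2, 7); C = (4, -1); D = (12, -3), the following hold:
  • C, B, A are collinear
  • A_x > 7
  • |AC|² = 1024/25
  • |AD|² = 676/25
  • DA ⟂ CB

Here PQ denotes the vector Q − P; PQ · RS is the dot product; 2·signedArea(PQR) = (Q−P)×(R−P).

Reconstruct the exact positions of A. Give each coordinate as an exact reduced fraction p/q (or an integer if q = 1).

A = (196/25, -153/25)

1. A_x = 196/25  [C, B, A are collinear ∩ DA ⟂ CB]
2. A_y = -153/25  [C, B, A are collinear ∩ DA ⟂ CB]
   → A = (196/25, -153/25)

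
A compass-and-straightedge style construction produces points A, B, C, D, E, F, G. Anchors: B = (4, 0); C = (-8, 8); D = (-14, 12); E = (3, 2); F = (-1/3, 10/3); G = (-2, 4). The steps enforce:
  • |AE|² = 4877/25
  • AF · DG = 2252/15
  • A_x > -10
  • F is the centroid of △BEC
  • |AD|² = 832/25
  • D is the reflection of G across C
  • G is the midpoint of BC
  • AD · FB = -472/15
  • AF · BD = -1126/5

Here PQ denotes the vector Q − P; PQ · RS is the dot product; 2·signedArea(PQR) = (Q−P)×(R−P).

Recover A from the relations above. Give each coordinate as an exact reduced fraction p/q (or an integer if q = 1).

A = (-46/5, 44/5)

1. A_x = -46/5  [AF · BD = -1126/5 ∩ AD · FB = -472/15]
2. A_y = 44/5  [AF · BD = -1126/5 ∩ AD · FB = -472/15]
   → A = (-46/5, 44/5)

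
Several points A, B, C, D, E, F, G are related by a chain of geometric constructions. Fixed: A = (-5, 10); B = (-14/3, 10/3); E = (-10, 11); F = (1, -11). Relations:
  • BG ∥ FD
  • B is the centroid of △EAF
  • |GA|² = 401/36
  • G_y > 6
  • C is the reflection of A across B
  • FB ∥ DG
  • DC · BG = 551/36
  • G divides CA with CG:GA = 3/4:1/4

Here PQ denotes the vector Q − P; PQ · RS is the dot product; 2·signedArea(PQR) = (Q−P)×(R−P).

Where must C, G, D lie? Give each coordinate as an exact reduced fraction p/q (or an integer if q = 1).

1. C_x = -13/3  [C is the reflection of A across B]
2. C_y = -10/3  [C is the reflection of A across B]
   → C = (-13/3, -10/3)
3. G_x = -29/6  [G divides CA with CG:GA = 3/4:1/4]
4. G_y = 20/3  [G divides CA with CG:GA = 3/4:1/4]
   → G = (-29/6, 20/3)
5. D_x = 5/6  [FB ∥ DG ∩ BG ∥ FD]
6. D_y = -23/3  [FB ∥ DG ∩ BG ∥ FD]
   → D = (5/6, -23/3)

C = (-13/3, -10/3)
D = (5/6, -23/3)
G = (-29/6, 20/3)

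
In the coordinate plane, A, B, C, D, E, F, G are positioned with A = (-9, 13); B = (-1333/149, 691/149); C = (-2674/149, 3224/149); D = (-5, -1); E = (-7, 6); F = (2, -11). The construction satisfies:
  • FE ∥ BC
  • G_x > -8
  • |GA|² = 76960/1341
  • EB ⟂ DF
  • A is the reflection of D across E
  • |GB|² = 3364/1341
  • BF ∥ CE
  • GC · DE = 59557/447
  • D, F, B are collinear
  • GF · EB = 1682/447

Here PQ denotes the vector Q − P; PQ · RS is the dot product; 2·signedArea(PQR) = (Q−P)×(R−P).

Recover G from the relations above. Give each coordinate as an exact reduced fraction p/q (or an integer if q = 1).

1. G_x = -3419/447  [GF · EB = 1682/447 ∩ GC · DE = 59557/447]
2. G_y = 2479/447  [GF · EB = 1682/447 ∩ GC · DE = 59557/447]
   → G = (-3419/447, 2479/447)

G = (-3419/447, 2479/447)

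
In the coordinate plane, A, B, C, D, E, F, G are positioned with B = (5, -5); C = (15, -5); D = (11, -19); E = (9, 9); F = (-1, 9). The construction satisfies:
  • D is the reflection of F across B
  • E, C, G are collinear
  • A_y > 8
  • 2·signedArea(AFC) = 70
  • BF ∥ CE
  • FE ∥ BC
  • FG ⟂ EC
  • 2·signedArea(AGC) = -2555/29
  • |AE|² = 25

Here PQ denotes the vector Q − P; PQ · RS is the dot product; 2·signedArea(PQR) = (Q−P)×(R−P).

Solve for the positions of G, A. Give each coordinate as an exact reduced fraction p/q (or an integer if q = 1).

1. G_x = 216/29  [E, C, G are collinear ∩ FG ⟂ EC]
2. G_y = 366/29  [E, C, G are collinear ∩ FG ⟂ EC]
   → G = (216/29, 366/29)
3. A_x = 4  [2·signedArea(AFC) = 70 ∩ 2·signedArea(AGC) = -2555/29]
4. A_y = 9  [2·signedArea(AFC) = 70 ∩ 2·signedArea(AGC) = -2555/29]
   → A = (4, 9)

A = (4, 9)
G = (216/29, 366/29)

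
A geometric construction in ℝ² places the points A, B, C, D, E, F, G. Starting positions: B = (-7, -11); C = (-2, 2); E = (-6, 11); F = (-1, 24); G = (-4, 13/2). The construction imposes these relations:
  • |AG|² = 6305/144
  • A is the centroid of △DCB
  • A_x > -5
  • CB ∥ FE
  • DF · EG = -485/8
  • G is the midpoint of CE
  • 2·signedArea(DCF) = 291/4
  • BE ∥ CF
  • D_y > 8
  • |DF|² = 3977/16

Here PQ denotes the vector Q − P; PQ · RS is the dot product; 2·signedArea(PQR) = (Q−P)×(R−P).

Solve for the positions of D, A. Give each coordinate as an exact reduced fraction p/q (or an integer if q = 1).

1. D_x = -5  [DF · EG = -485/8 ∩ 2·signedArea(DCF) = 291/4]
2. D_y = 35/4  [DF · EG = -485/8 ∩ 2·signedArea(DCF) = 291/4]
   → D = (-5, 35/4)
3. A_x = -14/3  [A is the centroid of △DCB]
4. A_y = -1/12  [A is the centroid of △DCB]
   → A = (-14/3, -1/12)

A = (-14/3, -1/12)
D = (-5, 35/4)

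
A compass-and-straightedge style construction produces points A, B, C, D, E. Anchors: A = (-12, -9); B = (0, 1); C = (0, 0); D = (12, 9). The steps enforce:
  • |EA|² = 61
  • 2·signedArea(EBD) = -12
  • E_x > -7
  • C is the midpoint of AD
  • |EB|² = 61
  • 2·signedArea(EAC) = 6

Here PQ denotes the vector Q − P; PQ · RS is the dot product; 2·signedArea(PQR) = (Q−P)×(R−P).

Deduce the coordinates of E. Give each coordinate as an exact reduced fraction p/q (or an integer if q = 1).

E = (-6, -4)

1. E_x = -6  [2·signedArea(EAC) = 6 ∩ 2·signedArea(EBD) = -12]
2. E_y = -4  [2·signedArea(EAC) = 6 ∩ 2·signedArea(EBD) = -12]
   → E = (-6, -4)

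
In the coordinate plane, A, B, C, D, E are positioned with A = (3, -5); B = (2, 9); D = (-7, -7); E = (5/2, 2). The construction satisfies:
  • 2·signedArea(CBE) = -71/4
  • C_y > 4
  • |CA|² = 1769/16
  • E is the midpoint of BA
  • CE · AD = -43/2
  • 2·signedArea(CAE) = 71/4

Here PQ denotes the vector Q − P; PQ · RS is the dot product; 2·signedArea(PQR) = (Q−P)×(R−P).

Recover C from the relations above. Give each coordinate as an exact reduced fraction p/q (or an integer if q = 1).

C = (-1/4, 5)

1. C_x = -1/4  [2·signedArea(CAE) = 71/4 ∩ CE · AD = -43/2]
2. C_y = 5  [2·signedArea(CAE) = 71/4 ∩ CE · AD = -43/2]
   → C = (-1/4, 5)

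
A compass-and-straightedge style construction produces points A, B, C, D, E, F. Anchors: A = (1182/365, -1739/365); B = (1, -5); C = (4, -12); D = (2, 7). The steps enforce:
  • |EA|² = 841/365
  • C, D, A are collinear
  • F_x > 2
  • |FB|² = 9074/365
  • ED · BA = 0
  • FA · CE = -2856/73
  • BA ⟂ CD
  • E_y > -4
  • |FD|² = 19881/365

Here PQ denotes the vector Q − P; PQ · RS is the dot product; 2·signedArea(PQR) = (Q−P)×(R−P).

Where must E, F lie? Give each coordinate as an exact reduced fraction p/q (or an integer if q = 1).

E = (1124/365, -1188/365)
F = (1012/365, -124/365)

1. E_x = 1124/365  [line -817/365·x + -86/365·y + 2236/365 = 0 ∩ |EA|² = 841/365]
2. E_y = -1188/365  [line -817/365·x + -86/365·y + 2236/365 = 0 ∩ |EA|² = 841/365]
   → E = (1124/365, -1188/365)
3. F_x = 1012/365  [line 336/365·x + -3192/365·y + -2016/365 = 0 ∩ |FD|² = 19881/365]
4. F_y = -124/365  [line 336/365·x + -3192/365·y + -2016/365 = 0 ∩ |FD|² = 19881/365]
   → F = (1012/365, -124/365)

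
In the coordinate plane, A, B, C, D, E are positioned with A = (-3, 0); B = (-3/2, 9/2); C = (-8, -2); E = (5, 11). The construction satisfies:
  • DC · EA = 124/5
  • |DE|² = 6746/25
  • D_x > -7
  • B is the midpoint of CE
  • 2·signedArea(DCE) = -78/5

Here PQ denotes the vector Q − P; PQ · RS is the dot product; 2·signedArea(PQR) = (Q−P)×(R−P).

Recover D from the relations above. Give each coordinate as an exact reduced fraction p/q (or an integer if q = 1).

D = (-6, -6/5)

1. D_x = -6  [DC · EA = 124/5 ∩ 2·signedArea(DCE) = -78/5]
2. D_y = -6/5  [DC · EA = 124/5 ∩ 2·signedArea(DCE) = -78/5]
   → D = (-6, -6/5)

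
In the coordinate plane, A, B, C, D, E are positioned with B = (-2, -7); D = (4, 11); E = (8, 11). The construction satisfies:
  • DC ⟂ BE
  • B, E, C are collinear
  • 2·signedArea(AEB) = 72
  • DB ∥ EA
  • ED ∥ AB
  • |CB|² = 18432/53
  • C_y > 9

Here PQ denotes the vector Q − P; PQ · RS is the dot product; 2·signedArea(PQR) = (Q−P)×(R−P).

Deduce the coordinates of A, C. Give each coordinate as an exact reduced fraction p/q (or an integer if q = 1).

1. A_x = 2  [ED ∥ AB ∩ DB ∥ EA]
2. A_y = -7  [ED ∥ AB ∩ DB ∥ EA]
   → A = (2, -7)
3. C_x = 374/53  [B, E, C are collinear ∩ DC ⟂ BE]
4. C_y = 493/53  [B, E, C are collinear ∩ DC ⟂ BE]
   → C = (374/53, 493/53)

A = (2, -7)
C = (374/53, 493/53)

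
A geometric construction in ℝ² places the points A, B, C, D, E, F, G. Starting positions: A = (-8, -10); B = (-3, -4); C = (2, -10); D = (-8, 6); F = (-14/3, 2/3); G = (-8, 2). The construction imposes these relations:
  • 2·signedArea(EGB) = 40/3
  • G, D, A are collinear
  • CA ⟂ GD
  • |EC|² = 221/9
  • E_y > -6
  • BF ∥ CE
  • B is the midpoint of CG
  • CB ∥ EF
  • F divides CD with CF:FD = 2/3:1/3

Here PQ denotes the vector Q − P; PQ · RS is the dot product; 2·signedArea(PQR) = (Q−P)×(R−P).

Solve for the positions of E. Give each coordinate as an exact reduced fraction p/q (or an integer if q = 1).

1. E_x = 1/3  [CB ∥ EF ∩ BF ∥ CE]
2. E_y = -16/3  [CB ∥ EF ∩ BF ∥ CE]
   → E = (1/3, -16/3)

E = (1/3, -16/3)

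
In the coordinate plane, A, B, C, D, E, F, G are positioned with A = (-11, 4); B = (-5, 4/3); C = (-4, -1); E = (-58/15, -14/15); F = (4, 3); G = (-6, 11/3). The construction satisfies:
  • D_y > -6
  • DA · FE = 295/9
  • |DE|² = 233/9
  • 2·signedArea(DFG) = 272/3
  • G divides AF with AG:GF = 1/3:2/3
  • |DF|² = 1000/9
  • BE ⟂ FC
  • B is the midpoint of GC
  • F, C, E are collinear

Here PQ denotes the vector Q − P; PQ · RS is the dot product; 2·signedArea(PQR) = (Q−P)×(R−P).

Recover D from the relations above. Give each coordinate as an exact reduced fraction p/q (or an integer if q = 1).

1. D_x = -2  [2·signedArea(DFG) = 272/3 ∩ DA · FE = 295/9]
2. D_y = -17/3  [2·signedArea(DFG) = 272/3 ∩ DA · FE = 295/9]
   → D = (-2, -17/3)

D = (-2, -17/3)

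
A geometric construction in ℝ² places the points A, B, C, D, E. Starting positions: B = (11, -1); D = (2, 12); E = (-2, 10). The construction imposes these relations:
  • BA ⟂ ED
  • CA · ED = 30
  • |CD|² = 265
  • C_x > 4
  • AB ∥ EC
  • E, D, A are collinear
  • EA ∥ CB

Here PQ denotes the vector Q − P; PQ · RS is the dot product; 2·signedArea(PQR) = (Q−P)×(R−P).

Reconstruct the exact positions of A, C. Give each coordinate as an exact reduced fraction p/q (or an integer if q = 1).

1. A_x = 4  [E, D, A are collinear ∩ BA ⟂ ED]
2. A_y = 13  [E, D, A are collinear ∩ BA ⟂ ED]
   → A = (4, 13)
3. C_x = 5  [EA ∥ CB ∩ AB ∥ EC]
4. C_y = -4  [EA ∥ CB ∩ AB ∥ EC]
   → C = (5, -4)

A = (4, 13)
C = (5, -4)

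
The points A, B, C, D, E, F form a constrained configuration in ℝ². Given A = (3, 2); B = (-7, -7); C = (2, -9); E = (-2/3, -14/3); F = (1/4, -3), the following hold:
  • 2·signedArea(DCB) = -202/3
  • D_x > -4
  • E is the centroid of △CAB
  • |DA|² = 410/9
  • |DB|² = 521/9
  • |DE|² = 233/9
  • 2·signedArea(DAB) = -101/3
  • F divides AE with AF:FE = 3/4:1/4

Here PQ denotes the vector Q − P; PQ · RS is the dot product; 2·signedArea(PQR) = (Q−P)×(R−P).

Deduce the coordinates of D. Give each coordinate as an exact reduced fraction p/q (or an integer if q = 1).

D = (-10/3, -1/3)

1. D_x = -10/3  [2·signedArea(DAB) = -101/3 ∩ 2·signedArea(DCB) = -202/3]
2. D_y = -1/3  [2·signedArea(DAB) = -101/3 ∩ 2·signedArea(DCB) = -202/3]
   → D = (-10/3, -1/3)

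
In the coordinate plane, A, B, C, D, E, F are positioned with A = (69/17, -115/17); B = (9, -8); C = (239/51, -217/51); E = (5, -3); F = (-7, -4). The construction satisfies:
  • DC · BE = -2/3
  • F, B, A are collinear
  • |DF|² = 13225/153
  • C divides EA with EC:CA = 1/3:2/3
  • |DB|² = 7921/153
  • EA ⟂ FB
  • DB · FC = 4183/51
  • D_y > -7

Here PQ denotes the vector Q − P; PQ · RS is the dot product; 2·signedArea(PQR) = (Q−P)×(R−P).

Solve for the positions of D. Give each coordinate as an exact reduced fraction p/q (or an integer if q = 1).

D = (103/51, -319/51)

1. D_x = 103/51  [DC · BE = -2/3 ∩ DB · FC = 4183/51]
2. D_y = -319/51  [DC · BE = -2/3 ∩ DB · FC = 4183/51]
   → D = (103/51, -319/51)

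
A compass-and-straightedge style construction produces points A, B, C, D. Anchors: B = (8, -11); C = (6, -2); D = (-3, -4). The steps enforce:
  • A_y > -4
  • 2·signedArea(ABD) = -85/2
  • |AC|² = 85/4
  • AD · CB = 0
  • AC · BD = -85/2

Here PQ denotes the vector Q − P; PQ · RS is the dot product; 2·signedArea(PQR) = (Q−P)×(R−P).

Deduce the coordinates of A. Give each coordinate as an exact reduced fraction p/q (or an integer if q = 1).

A = (3/2, -3)

1. A_x = 3/2  [AD · CB = 0 ∩ AC · BD = -85/2]
2. A_y = -3  [AD · CB = 0 ∩ AC · BD = -85/2]
   → A = (3/2, -3)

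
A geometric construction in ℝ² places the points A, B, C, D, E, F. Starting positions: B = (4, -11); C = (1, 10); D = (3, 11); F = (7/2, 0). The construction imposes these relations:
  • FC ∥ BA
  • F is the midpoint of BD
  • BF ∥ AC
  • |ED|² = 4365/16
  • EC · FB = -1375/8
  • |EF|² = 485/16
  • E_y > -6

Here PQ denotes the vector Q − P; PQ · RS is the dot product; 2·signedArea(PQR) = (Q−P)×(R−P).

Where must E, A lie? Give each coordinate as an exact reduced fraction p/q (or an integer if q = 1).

1. E_x = 15/4  [line -1/2·x + 11·y + 499/8 = 0 ∩ |EF|² = 485/16]
2. E_y = -11/2  [line -1/2·x + 11·y + 499/8 = 0 ∩ |EF|² = 485/16]
   → E = (15/4, -11/2)
3. A_x = 3/2  [BF ∥ AC ∩ FC ∥ BA]
4. A_y = -1  [BF ∥ AC ∩ FC ∥ BA]
   → A = (3/2, -1)

A = (3/2, -1)
E = (15/4, -11/2)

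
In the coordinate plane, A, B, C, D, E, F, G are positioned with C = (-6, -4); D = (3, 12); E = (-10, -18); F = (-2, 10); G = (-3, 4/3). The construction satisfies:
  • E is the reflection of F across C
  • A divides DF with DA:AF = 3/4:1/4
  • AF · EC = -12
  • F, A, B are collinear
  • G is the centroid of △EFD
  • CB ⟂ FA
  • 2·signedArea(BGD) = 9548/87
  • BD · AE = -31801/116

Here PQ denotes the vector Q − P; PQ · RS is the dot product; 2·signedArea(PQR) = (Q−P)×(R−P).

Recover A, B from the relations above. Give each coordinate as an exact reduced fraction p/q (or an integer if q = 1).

1. A_x = -3/4  [A divides DF with DA:AF = 3/4:1/4]
2. A_y = 21/2  [A divides DF with DA:AF = 3/4:1/4]
   → A = (-3/4, 21/2)
3. B_x = -298/29  [F, A, B are collinear ∩ CB ⟂ FA]
4. B_y = 194/29  [F, A, B are collinear ∩ CB ⟂ FA]
   → B = (-298/29, 194/29)

A = (-3/4, 21/2)
B = (-298/29, 194/29)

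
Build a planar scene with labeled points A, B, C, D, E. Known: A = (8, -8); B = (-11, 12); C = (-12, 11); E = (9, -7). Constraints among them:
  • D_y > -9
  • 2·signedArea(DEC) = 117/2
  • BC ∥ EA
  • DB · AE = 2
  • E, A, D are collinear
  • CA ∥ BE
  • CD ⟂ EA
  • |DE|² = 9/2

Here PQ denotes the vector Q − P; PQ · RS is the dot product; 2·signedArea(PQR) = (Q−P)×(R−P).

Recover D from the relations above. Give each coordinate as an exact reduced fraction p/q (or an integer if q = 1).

1. D_x = 15/2  [E, A, D are collinear ∩ CD ⟂ EA]
2. D_y = -17/2  [E, A, D are collinear ∩ CD ⟂ EA]
   → D = (15/2, -17/2)

D = (15/2, -17/2)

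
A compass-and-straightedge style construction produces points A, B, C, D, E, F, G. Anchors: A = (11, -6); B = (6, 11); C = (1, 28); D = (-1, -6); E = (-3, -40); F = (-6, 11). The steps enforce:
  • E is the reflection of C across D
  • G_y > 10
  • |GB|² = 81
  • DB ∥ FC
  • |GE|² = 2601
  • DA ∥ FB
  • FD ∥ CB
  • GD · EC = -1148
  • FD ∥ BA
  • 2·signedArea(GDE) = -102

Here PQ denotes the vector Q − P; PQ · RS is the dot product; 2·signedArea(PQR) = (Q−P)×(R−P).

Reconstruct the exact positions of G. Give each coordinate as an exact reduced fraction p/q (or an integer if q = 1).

G = (-3, 11)

1. G_x = -3  [2·signedArea(GDE) = -102 ∩ GD · EC = -1148]
2. G_y = 11  [2·signedArea(GDE) = -102 ∩ GD · EC = -1148]
   → G = (-3, 11)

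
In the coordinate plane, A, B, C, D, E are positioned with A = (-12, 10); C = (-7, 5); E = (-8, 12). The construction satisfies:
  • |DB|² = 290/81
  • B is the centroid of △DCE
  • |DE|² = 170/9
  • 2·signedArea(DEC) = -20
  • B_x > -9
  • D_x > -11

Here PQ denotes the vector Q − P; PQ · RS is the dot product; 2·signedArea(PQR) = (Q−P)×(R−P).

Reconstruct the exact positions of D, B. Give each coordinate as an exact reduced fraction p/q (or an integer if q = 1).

B = (-76/9, 76/9)
D = (-31/3, 25/3)

1. D_x = -31/3  [line 7·x + 1·y + 64 = 0 ∩ |DE|² = 170/9]
2. D_y = 25/3  [line 7·x + 1·y + 64 = 0 ∩ |DE|² = 170/9]
   → D = (-31/3, 25/3)
3. B_x = -76/9  [B is the centroid of △DCE]
4. B_y = 76/9  [B is the centroid of △DCE]
   → B = (-76/9, 76/9)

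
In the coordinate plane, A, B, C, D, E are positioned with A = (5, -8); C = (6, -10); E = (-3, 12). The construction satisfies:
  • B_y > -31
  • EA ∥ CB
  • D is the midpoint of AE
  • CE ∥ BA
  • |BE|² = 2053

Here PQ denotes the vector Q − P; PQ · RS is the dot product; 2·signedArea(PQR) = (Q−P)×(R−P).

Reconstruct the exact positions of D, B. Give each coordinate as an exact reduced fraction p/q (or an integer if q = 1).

1. D_x = 1  [D is the midpoint of AE]
2. D_y = 2  [D is the midpoint of AE]
   → D = (1, 2)
3. B_x = 14  [CE ∥ BA ∩ EA ∥ CB]
4. B_y = -30  [CE ∥ BA ∩ EA ∥ CB]
   → B = (14, -30)

B = (14, -30)
D = (1, 2)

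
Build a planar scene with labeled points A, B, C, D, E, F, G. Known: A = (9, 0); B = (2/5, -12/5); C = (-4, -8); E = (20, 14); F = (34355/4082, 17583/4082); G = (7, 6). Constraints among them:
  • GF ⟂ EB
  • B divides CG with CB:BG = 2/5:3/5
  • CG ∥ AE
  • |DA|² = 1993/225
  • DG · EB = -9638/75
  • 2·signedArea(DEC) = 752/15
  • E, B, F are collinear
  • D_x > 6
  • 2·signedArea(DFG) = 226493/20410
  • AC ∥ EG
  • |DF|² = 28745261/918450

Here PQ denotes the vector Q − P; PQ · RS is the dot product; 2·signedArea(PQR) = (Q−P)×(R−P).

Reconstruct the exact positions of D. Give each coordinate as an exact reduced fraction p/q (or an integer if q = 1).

D = (92/15, -4/5)

1. D_x = 92/15  [2·signedArea(DFG) = 226493/20410 ∩ 2·signedArea(DEC) = 752/15]
2. D_y = -4/5  [2·signedArea(DFG) = 226493/20410 ∩ 2·signedArea(DEC) = 752/15]
   → D = (92/15, -4/5)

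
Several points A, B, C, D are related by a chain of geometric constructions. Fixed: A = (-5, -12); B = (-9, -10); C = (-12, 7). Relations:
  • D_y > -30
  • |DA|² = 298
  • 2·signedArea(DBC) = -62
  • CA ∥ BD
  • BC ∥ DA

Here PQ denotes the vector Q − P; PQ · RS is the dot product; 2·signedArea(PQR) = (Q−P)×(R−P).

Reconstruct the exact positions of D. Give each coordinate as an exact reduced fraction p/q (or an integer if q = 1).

1. D_x = -2  [BC ∥ DA ∩ CA ∥ BD]
2. D_y = -29  [BC ∥ DA ∩ CA ∥ BD]
   → D = (-2, -29)

D = (-2, -29)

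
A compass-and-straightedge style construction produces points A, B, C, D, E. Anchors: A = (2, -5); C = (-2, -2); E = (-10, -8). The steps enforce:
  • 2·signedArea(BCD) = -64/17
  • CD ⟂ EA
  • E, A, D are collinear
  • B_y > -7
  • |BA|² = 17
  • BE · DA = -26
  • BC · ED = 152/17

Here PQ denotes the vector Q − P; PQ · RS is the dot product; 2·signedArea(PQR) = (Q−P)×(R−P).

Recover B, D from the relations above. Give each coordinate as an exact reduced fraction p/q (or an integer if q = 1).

1. D_x = -18/17  [E, A, D are collinear ∩ CD ⟂ EA]
2. D_y = -98/17  [E, A, D are collinear ∩ CD ⟂ EA]
   → D = (-18/17, -98/17)
3. B_x = -2  [line -152/17·x + -38/17·y + -532/17 = 0 ∩ |BA|² = 17]
4. B_y = -6  [line -152/17·x + -38/17·y + -532/17 = 0 ∩ |BA|² = 17]
   → B = (-2, -6)

B = (-2, -6)
D = (-18/17, -98/17)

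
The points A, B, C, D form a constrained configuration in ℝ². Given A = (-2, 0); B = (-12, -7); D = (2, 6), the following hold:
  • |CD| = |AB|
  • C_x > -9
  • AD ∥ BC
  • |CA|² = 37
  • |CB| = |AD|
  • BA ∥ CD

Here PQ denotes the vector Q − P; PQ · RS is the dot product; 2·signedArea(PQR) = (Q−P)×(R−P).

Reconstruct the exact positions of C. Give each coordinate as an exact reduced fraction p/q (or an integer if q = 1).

1. C_x = -8  [BA ∥ CD ∩ AD ∥ BC]
2. C_y = -1  [BA ∥ CD ∩ AD ∥ BC]
   → C = (-8, -1)

C = (-8, -1)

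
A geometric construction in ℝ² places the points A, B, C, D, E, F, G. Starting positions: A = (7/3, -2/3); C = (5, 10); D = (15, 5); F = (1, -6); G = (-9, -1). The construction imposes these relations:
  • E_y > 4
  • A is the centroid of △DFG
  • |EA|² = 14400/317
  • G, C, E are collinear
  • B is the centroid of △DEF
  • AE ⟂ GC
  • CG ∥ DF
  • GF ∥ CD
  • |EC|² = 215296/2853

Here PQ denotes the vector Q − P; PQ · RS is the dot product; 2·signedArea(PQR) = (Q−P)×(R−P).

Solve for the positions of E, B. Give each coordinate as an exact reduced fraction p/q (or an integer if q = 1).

B = (13475/2853, 3455/2853)
E = (-1741/951, 4406/951)

1. E_x = -1741/951  [G, C, E are collinear ∩ AE ⟂ GC]
2. E_y = 4406/951  [G, C, E are collinear ∩ AE ⟂ GC]
   → E = (-1741/951, 4406/951)
3. B_x = 13475/2853  [B is the centroid of △DEF]
4. B_y = 3455/2853  [B is the centroid of △DEF]
   → B = (13475/2853, 3455/2853)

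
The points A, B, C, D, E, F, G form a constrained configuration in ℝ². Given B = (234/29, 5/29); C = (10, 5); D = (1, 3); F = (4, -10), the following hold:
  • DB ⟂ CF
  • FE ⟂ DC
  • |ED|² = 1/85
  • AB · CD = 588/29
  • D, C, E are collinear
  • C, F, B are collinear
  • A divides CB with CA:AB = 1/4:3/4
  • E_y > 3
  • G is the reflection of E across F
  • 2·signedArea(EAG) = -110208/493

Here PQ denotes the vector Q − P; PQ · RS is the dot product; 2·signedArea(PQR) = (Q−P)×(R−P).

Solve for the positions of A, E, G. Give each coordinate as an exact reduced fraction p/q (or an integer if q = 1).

A = (276/29, 110/29)
E = (94/85, 257/85)
G = (586/85, -1957/85)

1. A_x = 276/29  [A divides CB with CA:AB = 1/4:3/4]
2. A_y = 110/29  [A divides CB with CA:AB = 1/4:3/4]
   → A = (276/29, 110/29)
3. E_x = 94/85  [D, C, E are collinear ∩ FE ⟂ DC]
4. E_y = 257/85  [D, C, E are collinear ∩ FE ⟂ DC]
   → E = (94/85, 257/85)
5. G_x = 586/85  [G is the reflection of E across F]
6. G_y = -1957/85  [G is the reflection of E across F]
   → G = (586/85, -1957/85)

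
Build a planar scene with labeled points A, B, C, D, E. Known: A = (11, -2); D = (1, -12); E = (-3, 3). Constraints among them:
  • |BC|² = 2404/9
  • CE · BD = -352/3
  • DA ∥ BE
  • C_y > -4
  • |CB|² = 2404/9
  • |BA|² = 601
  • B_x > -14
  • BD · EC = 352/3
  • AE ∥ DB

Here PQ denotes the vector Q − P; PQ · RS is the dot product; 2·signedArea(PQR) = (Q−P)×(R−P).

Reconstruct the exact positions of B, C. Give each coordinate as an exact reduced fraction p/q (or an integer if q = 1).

B = (-13, -7)
C = (3, -11/3)

1. B_x = -13  [DA ∥ BE ∩ AE ∥ DB]
2. B_y = -7  [DA ∥ BE ∩ AE ∥ DB]
   → B = (-13, -7)
3. C_x = 3  [line -14·x + 5·y + 181/3 = 0 ∩ |CB|² = 2404/9]
4. C_y = -11/3  [line -14·x + 5·y + 181/3 = 0 ∩ |CB|² = 2404/9]
   → C = (3, -11/3)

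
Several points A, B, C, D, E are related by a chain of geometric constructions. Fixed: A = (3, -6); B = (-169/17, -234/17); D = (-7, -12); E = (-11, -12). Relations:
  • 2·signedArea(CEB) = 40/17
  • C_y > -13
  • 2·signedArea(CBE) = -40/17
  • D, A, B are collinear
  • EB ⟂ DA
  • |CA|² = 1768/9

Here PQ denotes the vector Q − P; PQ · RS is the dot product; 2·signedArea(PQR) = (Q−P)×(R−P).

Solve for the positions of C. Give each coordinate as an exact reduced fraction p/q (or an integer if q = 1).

C = (-29/3, -12)

1. C_x = -29/3  [line -30/17·x + -18/17·y + -506/17 = 0 ∩ |CA|² = 1768/9]
2. C_y = -12  [line -30/17·x + -18/17·y + -506/17 = 0 ∩ |CA|² = 1768/9]
   → C = (-29/3, -12)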